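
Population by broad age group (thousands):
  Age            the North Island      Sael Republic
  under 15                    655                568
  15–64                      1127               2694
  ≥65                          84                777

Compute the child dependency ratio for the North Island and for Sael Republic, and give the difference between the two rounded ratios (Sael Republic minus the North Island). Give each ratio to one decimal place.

the North Island: 58.1
Sael Republic: 21.1
Difference: -37.0

the North Island: 655 / 1127 × 100 = 58.1
Sael Republic: 568 / 2694 × 100 = 21.1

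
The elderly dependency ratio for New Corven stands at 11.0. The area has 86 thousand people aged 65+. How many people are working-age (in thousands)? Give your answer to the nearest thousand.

Working-age: 782

Old-age dependency ratio = elderly / working-age × 100
11.0 = 86 / W × 100
⇒ 782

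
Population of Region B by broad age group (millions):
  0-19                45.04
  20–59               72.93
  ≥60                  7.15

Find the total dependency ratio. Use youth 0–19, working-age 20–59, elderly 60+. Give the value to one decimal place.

Total dependency ratio = (45.04 + 7.15) / 72.93 × 100 = 52.19 / 72.93 × 100 = 71.6

Total dependency ratio: 71.6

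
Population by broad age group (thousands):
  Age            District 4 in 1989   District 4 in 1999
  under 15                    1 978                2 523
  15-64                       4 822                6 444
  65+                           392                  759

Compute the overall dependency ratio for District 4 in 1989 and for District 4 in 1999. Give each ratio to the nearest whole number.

District 4 in 1989: (1 978 + 392) / 4 822 × 100 = 2 370 / 4 822 × 100 = 49
District 4 in 1999: (2 523 + 759) / 6 444 × 100 = 3 282 / 6 444 × 100 = 51

District 4 in 1989: 49
District 4 in 1999: 51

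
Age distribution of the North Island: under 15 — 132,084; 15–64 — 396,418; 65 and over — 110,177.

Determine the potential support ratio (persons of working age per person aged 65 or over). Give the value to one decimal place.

Potential support ratio: 3.6

Potential support ratio = 396,418 / 110,177 = 3.6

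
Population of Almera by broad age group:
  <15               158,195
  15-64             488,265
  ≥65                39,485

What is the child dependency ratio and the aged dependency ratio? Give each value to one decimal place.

Youth dependency ratio = 158,195 / 488,265 × 100 = 32.4
Old-age dependency ratio = 39,485 / 488,265 × 100 = 8.1

Youth dependency ratio: 32.4
Old-age dependency ratio: 8.1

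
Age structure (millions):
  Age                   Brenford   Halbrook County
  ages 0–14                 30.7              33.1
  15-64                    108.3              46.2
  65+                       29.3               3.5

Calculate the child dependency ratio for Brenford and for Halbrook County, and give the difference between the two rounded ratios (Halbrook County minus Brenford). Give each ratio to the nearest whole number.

Brenford: 30.7 / 108.3 × 100 = 28
Halbrook County: 33.1 / 46.2 × 100 = 72

Brenford: 28
Halbrook County: 72
Difference: +44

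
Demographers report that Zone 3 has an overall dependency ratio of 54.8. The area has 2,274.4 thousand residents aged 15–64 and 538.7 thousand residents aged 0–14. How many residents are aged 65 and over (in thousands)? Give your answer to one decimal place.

Aged 65 and over: 707.7

Total dependency ratio = (youth + elderly) / working-age × 100
54.8 = (538.7 + E) / 2,274.4 × 100
⇒ 707.7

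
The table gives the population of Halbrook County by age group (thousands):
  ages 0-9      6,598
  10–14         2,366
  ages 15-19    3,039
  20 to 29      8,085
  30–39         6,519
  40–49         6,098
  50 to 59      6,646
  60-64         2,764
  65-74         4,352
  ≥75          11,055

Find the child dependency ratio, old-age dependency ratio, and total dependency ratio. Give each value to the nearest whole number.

Youth dependency ratio: 27
Old-age dependency ratio: 46
Total dependency ratio: 74

0–14: 6,598 + 2,366 = 8,964
15–64: 3,039 + 8,085 + 6,519 + 6,098 + 6,646 + 2,764 = 33,151
65+: 4,352 + 11,055 = 15,407
Youth dependency ratio = 8,964 / 33,151 × 100 = 27
Old-age dependency ratio = 15,407 / 33,151 × 100 = 46
Total dependency ratio = (8,964 + 15,407) / 33,151 × 100 = 24,371 / 33,151 × 100 = 74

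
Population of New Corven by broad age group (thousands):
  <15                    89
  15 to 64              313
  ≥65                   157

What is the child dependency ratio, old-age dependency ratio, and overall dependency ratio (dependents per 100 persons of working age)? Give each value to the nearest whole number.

Youth dependency ratio: 28
Old-age dependency ratio: 50
Total dependency ratio: 79

Youth dependency ratio = 89 / 313 × 100 = 28
Old-age dependency ratio = 157 / 313 × 100 = 50
Total dependency ratio = (89 + 157) / 313 × 100 = 246 / 313 × 100 = 79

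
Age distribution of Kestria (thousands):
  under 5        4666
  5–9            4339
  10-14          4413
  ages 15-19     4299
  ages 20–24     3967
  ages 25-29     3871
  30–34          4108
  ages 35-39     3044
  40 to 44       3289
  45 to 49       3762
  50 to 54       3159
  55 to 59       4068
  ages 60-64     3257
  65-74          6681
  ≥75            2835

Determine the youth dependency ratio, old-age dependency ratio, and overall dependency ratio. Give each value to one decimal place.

0–14: 4666 + 4339 + 4413 = 13418
15–64: 4299 + 3967 + 3871 + 4108 + 3044 + 3289 + 3762 + 3159 + 4068 + 3257 = 36824
65+: 6681 + 2835 = 9516
Youth dependency ratio = 13418 / 36824 × 100 = 36.4
Old-age dependency ratio = 9516 / 36824 × 100 = 25.8
Total dependency ratio = (13418 + 9516) / 36824 × 100 = 22934 / 36824 × 100 = 62.3

Youth dependency ratio: 36.4
Old-age dependency ratio: 25.8
Total dependency ratio: 62.3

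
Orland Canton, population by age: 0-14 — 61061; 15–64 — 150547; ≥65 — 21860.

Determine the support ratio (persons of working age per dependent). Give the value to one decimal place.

Support ratio: 1.8

Support ratio = 150547 / (61061 + 21860) = 150547 / 82921 = 1.8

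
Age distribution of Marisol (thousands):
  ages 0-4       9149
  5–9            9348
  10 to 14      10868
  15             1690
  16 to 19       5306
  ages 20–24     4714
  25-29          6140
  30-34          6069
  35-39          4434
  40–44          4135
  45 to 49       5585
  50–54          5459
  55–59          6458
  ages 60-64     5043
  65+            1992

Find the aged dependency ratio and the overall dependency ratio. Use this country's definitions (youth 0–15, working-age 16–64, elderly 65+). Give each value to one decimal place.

Old-age dependency ratio: 3.7
Total dependency ratio: 62.0

0–15: 9149 + 9348 + 10868 + 1690 = 31055
16–64: 5306 + 4714 + 6140 + 6069 + 4434 + 4135 + 5585 + 5459 + 6458 + 5043 = 53343
65+: 1992
Old-age dependency ratio = 1992 / 53343 × 100 = 3.7
Total dependency ratio = (31055 + 1992) / 53343 × 100 = 33047 / 53343 × 100 = 62.0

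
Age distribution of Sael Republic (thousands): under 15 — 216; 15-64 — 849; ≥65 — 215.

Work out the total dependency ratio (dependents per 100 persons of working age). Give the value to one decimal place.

Total dependency ratio = (216 + 215) / 849 × 100 = 431 / 849 × 100 = 50.8

Total dependency ratio: 50.8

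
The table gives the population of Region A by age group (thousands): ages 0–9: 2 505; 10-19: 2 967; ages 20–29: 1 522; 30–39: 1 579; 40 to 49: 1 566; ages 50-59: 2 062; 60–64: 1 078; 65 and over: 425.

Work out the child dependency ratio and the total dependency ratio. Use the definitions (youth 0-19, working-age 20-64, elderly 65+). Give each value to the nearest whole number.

Youth dependency ratio: 70
Total dependency ratio: 76

0–19: 2 505 + 2 967 = 5 472
20–64: 1 522 + 1 579 + 1 566 + 2 062 + 1 078 = 7 807
65+: 425
Youth dependency ratio = 5 472 / 7 807 × 100 = 70
Total dependency ratio = (5 472 + 425) / 7 807 × 100 = 5 897 / 7 807 × 100 = 76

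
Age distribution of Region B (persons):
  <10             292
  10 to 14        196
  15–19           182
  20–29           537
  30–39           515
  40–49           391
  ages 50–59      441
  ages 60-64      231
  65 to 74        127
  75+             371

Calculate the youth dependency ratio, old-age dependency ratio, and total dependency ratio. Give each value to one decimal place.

0–14: 292 + 196 = 488
15–64: 182 + 537 + 515 + 391 + 441 + 231 = 2,297
65+: 127 + 371 = 498
Youth dependency ratio = 488 / 2,297 × 100 = 21.2
Old-age dependency ratio = 498 / 2,297 × 100 = 21.7
Total dependency ratio = (488 + 498) / 2,297 × 100 = 986 / 2,297 × 100 = 42.9

Youth dependency ratio: 21.2
Old-age dependency ratio: 21.7
Total dependency ratio: 42.9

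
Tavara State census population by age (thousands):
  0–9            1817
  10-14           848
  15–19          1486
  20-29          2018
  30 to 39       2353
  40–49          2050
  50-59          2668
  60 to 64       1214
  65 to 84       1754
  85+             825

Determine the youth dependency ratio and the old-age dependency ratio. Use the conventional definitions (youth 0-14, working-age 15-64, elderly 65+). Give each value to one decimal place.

0–14: 1817 + 848 = 2665
15–64: 1486 + 2018 + 2353 + 2050 + 2668 + 1214 = 11789
65+: 1754 + 825 = 2579
Youth dependency ratio = 2665 / 11789 × 100 = 22.6
Old-age dependency ratio = 2579 / 11789 × 100 = 21.9

Youth dependency ratio: 22.6
Old-age dependency ratio: 21.9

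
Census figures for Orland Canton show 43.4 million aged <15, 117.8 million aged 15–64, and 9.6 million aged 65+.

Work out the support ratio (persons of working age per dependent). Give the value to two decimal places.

Support ratio: 2.22

Support ratio = 117.8 / (43.4 + 9.6) = 117.8 / 53.0 = 2.22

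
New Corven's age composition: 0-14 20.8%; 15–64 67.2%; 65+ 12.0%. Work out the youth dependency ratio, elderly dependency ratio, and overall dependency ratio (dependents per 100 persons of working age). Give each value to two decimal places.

Youth dependency ratio: 30.95
Old-age dependency ratio: 17.86
Total dependency ratio: 48.81

Youth dependency ratio = 20.8 / 67.2 × 100 = 30.95
Old-age dependency ratio = 12.0 / 67.2 × 100 = 17.86
Total dependency ratio = (20.8 + 12.0) / 67.2 × 100 = 32.8 / 67.2 × 100 = 48.81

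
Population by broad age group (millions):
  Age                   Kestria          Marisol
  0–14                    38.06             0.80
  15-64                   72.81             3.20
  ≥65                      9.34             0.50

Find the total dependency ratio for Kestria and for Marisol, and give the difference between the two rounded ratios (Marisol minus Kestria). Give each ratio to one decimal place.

Kestria: (38.06 + 9.34) / 72.81 × 100 = 47.40 / 72.81 × 100 = 65.1
Marisol: (0.80 + 0.50) / 3.20 × 100 = 1.30 / 3.20 × 100 = 40.6

Kestria: 65.1
Marisol: 40.6
Difference: -24.5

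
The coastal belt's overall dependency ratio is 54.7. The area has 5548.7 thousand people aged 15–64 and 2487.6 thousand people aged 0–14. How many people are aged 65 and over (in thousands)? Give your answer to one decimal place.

Total dependency ratio = (youth + elderly) / working-age × 100
54.7 = (2487.6 + E) / 5548.7 × 100
⇒ 547.5

Aged 65 and over: 547.5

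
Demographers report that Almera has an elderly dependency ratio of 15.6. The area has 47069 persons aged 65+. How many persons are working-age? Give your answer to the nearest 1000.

Old-age dependency ratio = elderly / working-age × 100
15.6 = 47069 / W × 100
⇒ 302000

Working-age: 302000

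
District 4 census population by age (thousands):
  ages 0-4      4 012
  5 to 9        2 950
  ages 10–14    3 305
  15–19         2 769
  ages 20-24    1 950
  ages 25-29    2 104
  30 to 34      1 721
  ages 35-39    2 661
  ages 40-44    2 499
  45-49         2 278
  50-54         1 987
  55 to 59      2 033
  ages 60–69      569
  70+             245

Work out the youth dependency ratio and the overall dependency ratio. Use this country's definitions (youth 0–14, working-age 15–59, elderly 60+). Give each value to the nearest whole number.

Youth dependency ratio: 51
Total dependency ratio: 55

0–14: 4 012 + 2 950 + 3 305 = 10 267
15–59: 2 769 + 1 950 + 2 104 + 1 721 + 2 661 + 2 499 + 2 278 + 1 987 + 2 033 = 20 002
60+: 569 + 245 = 814
Youth dependency ratio = 10 267 / 20 002 × 100 = 51
Total dependency ratio = (10 267 + 814) / 20 002 × 100 = 11 081 / 20 002 × 100 = 55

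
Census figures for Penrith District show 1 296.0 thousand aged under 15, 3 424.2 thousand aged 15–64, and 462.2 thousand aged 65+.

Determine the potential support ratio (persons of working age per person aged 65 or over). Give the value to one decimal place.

Potential support ratio = 3 424.2 / 462.2 = 7.4

Potential support ratio: 7.4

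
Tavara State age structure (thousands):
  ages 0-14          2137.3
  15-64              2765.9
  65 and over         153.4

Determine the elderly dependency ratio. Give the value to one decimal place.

Old-age dependency ratio: 5.5

Old-age dependency ratio = 153.4 / 2765.9 × 100 = 5.5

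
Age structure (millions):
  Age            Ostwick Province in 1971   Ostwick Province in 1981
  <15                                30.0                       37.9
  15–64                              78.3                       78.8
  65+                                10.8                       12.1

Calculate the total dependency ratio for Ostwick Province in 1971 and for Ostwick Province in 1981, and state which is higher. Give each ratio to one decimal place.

Ostwick Province in 1971: (30.0 + 10.8) / 78.3 × 100 = 40.8 / 78.3 × 100 = 52.1
Ostwick Province in 1981: (37.9 + 12.1) / 78.8 × 100 = 50.0 / 78.8 × 100 = 63.5

Ostwick Province in 1971: 52.1
Ostwick Province in 1981: 63.5
Higher: Ostwick Province in 1981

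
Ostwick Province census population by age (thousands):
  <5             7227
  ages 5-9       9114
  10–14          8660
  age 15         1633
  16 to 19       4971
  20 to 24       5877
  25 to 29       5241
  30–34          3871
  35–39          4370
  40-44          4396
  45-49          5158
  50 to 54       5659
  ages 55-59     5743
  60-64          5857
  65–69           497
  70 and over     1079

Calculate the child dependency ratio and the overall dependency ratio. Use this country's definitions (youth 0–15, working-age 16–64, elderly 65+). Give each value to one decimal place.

0–15: 7227 + 9114 + 8660 + 1633 = 26634
16–64: 4971 + 5877 + 5241 + 3871 + 4370 + 4396 + 5158 + 5659 + 5743 + 5857 = 51143
65+: 497 + 1079 = 1576
Youth dependency ratio = 26634 / 51143 × 100 = 52.1
Total dependency ratio = (26634 + 1576) / 51143 × 100 = 28210 / 51143 × 100 = 55.2

Youth dependency ratio: 52.1
Total dependency ratio: 55.2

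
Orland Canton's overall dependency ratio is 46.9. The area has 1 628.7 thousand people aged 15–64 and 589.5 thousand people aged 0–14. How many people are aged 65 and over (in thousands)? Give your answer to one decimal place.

Aged 65 and over: 174.4

Total dependency ratio = (youth + elderly) / working-age × 100
46.9 = (589.5 + E) / 1 628.7 × 100
⇒ 174.4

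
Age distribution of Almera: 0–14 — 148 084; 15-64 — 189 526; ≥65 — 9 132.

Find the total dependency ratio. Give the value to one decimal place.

Total dependency ratio = (148 084 + 9 132) / 189 526 × 100 = 157 216 / 189 526 × 100 = 83.0

Total dependency ratio: 83.0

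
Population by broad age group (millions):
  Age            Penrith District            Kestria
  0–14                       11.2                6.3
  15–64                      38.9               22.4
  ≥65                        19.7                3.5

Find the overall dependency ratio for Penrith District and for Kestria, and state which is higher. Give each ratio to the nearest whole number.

Penrith District: 79
Kestria: 44
Higher: Penrith District

Penrith District: (11.2 + 19.7) / 38.9 × 100 = 30.9 / 38.9 × 100 = 79
Kestria: (6.3 + 3.5) / 22.4 × 100 = 9.8 / 22.4 × 100 = 44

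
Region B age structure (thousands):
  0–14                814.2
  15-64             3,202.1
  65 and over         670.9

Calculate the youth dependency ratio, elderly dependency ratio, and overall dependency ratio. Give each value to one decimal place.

Youth dependency ratio = 814.2 / 3,202.1 × 100 = 25.4
Old-age dependency ratio = 670.9 / 3,202.1 × 100 = 21.0
Total dependency ratio = (814.2 + 670.9) / 3,202.1 × 100 = 1,485.1 / 3,202.1 × 100 = 46.4

Youth dependency ratio: 25.4
Old-age dependency ratio: 21.0
Total dependency ratio: 46.4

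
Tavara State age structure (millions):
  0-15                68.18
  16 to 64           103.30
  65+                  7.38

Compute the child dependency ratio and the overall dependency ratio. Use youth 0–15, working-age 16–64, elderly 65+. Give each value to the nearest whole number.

Youth dependency ratio: 66
Total dependency ratio: 73

Youth dependency ratio = 68.18 / 103.30 × 100 = 66
Total dependency ratio = (68.18 + 7.38) / 103.30 × 100 = 75.56 / 103.30 × 100 = 73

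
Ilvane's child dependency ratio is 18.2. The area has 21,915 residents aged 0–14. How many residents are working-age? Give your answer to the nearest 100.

Working-age: 120,400

Youth dependency ratio = youth / working-age × 100
18.2 = 21,915 / W × 100
⇒ 120,400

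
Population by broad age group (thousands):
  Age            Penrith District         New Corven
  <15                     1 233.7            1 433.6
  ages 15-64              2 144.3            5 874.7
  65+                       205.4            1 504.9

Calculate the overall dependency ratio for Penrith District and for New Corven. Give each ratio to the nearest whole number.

Penrith District: (1 233.7 + 205.4) / 2 144.3 × 100 = 1 439.1 / 2 144.3 × 100 = 67
New Corven: (1 433.6 + 1 504.9) / 5 874.7 × 100 = 2 938.5 / 5 874.7 × 100 = 50

Penrith District: 67
New Corven: 50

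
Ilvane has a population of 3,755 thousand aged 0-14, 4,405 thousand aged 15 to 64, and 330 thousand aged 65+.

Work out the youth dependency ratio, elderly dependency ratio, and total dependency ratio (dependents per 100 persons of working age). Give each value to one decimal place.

Youth dependency ratio = 3,755 / 4,405 × 100 = 85.2
Old-age dependency ratio = 330 / 4,405 × 100 = 7.5
Total dependency ratio = (3,755 + 330) / 4,405 × 100 = 4,085 / 4,405 × 100 = 92.7

Youth dependency ratio: 85.2
Old-age dependency ratio: 7.5
Total dependency ratio: 92.7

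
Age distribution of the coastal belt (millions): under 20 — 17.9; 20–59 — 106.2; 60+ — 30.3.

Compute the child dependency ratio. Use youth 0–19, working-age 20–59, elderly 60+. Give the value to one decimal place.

Youth dependency ratio: 16.9

Youth dependency ratio = 17.9 / 106.2 × 100 = 16.9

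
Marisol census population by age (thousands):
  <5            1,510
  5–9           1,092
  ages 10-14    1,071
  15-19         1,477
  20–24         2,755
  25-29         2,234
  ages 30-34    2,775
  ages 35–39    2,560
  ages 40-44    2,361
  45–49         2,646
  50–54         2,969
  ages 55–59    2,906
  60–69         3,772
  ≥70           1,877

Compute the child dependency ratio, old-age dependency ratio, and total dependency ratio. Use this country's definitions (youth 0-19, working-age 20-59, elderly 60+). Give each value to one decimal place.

0–19: 1,510 + 1,092 + 1,071 + 1,477 = 5,150
20–59: 2,755 + 2,234 + 2,775 + 2,560 + 2,361 + 2,646 + 2,969 + 2,906 = 21,206
60+: 3,772 + 1,877 = 5,649
Youth dependency ratio = 5,150 / 21,206 × 100 = 24.3
Old-age dependency ratio = 5,649 / 21,206 × 100 = 26.6
Total dependency ratio = (5,150 + 5,649) / 21,206 × 100 = 10,799 / 21,206 × 100 = 50.9

Youth dependency ratio: 24.3
Old-age dependency ratio: 26.6
Total dependency ratio: 50.9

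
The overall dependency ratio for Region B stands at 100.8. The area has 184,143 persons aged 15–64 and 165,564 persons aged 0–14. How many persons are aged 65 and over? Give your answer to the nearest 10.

Aged 65 and over: 20,050

Total dependency ratio = (youth + elderly) / working-age × 100
100.8 = (165,564 + E) / 184,143 × 100
⇒ 20,050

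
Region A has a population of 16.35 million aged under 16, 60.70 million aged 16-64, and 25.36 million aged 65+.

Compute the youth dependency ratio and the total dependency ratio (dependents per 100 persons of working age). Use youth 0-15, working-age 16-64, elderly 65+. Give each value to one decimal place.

Youth dependency ratio: 26.9
Total dependency ratio: 68.7

Youth dependency ratio = 16.35 / 60.70 × 100 = 26.9
Total dependency ratio = (16.35 + 25.36) / 60.70 × 100 = 41.71 / 60.70 × 100 = 68.7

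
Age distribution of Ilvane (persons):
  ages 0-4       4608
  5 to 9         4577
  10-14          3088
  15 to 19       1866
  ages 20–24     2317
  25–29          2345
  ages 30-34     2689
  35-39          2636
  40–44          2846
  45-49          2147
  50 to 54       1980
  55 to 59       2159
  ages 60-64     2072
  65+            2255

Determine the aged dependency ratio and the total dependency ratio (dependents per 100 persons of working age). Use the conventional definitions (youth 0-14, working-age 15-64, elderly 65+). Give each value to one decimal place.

0–14: 4608 + 4577 + 3088 = 12273
15–64: 1866 + 2317 + 2345 + 2689 + 2636 + 2846 + 2147 + 1980 + 2159 + 2072 = 23057
65+: 2255
Old-age dependency ratio = 2255 / 23057 × 100 = 9.8
Total dependency ratio = (12273 + 2255) / 23057 × 100 = 14528 / 23057 × 100 = 63.0

Old-age dependency ratio: 9.8
Total dependency ratio: 63.0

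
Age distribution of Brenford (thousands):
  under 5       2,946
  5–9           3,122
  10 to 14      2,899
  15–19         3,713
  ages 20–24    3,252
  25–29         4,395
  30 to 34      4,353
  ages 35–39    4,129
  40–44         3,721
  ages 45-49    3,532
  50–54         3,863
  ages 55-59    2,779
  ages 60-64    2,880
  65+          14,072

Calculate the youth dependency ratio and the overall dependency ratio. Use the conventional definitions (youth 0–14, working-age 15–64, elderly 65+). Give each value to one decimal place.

0–14: 2,946 + 3,122 + 2,899 = 8,967
15–64: 3,713 + 3,252 + 4,395 + 4,353 + 4,129 + 3,721 + 3,532 + 3,863 + 2,779 + 2,880 = 36,617
65+: 14,072
Youth dependency ratio = 8,967 / 36,617 × 100 = 24.5
Total dependency ratio = (8,967 + 14,072) / 36,617 × 100 = 23,039 / 36,617 × 100 = 62.9

Youth dependency ratio: 24.5
Total dependency ratio: 62.9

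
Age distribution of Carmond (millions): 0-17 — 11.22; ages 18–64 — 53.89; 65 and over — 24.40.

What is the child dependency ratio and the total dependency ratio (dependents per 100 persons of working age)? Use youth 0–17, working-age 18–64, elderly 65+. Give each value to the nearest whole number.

Youth dependency ratio: 21
Total dependency ratio: 66

Youth dependency ratio = 11.22 / 53.89 × 100 = 21
Total dependency ratio = (11.22 + 24.40) / 53.89 × 100 = 35.62 / 53.89 × 100 = 66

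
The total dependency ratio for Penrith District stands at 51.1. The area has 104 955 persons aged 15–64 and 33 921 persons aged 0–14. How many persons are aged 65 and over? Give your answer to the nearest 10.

Aged 65 and over: 19 710

Total dependency ratio = (youth + elderly) / working-age × 100
51.1 = (33 921 + E) / 104 955 × 100
⇒ 19 710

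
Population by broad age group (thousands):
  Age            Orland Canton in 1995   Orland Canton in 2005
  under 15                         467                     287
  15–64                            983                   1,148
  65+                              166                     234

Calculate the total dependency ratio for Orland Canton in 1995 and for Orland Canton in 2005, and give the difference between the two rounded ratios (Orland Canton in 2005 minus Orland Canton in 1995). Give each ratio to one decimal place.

Orland Canton in 1995: 64.4
Orland Canton in 2005: 45.4
Difference: -19.0

Orland Canton in 1995: (467 + 166) / 983 × 100 = 633 / 983 × 100 = 64.4
Orland Canton in 2005: (287 + 234) / 1,148 × 100 = 521 / 1,148 × 100 = 45.4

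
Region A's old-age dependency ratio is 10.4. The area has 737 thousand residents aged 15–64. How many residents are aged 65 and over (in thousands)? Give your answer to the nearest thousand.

Aged 65 and over: 77

Old-age dependency ratio = elderly / working-age × 100
10.4 = E / 737 × 100
⇒ 77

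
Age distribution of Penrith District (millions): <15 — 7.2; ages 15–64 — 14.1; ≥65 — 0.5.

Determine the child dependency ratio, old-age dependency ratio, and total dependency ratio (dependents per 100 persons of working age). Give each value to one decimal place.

Youth dependency ratio: 51.1
Old-age dependency ratio: 3.5
Total dependency ratio: 54.6

Youth dependency ratio = 7.2 / 14.1 × 100 = 51.1
Old-age dependency ratio = 0.5 / 14.1 × 100 = 3.5
Total dependency ratio = (7.2 + 0.5) / 14.1 × 100 = 7.7 / 14.1 × 100 = 54.6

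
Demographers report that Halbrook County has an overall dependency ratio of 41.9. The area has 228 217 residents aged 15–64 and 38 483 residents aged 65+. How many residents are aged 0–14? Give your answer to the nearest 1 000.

Total dependency ratio = (youth + elderly) / working-age × 100
41.9 = (Y + 38 483) / 228 217 × 100
⇒ 57 000

Aged 0–14: 57 000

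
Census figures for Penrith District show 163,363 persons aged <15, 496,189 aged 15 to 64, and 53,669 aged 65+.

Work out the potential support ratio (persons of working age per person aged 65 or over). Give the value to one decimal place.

Potential support ratio: 9.2

Potential support ratio = 496,189 / 53,669 = 9.2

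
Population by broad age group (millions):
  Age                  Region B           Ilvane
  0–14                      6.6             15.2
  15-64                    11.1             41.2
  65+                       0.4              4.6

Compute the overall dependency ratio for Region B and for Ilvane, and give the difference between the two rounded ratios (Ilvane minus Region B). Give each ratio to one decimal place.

Region B: (6.6 + 0.4) / 11.1 × 100 = 7.0 / 11.1 × 100 = 63.1
Ilvane: (15.2 + 4.6) / 41.2 × 100 = 19.8 / 41.2 × 100 = 48.1

Region B: 63.1
Ilvane: 48.1
Difference: -15.0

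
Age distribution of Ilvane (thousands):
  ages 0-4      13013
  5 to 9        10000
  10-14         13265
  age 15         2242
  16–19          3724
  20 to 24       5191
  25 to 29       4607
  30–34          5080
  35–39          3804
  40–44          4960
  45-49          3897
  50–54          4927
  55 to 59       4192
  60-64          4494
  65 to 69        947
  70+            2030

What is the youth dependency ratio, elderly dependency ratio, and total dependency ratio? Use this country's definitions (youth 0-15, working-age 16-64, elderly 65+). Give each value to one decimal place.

0–15: 13013 + 10000 + 13265 + 2242 = 38520
16–64: 3724 + 5191 + 4607 + 5080 + 3804 + 4960 + 3897 + 4927 + 4192 + 4494 = 44876
65+: 947 + 2030 = 2977
Youth dependency ratio = 38520 / 44876 × 100 = 85.8
Old-age dependency ratio = 2977 / 44876 × 100 = 6.6
Total dependency ratio = (38520 + 2977) / 44876 × 100 = 41497 / 44876 × 100 = 92.5

Youth dependency ratio: 85.8
Old-age dependency ratio: 6.6
Total dependency ratio: 92.5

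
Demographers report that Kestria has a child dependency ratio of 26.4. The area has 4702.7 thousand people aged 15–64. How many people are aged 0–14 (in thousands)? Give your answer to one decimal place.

Youth dependency ratio = youth / working-age × 100
26.4 = Y / 4702.7 × 100
⇒ 1241.5

Aged 0–14: 1241.5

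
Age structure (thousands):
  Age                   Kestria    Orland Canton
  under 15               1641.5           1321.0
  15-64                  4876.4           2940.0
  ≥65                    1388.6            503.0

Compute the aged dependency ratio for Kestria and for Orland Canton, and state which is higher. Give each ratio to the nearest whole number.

Kestria: 1388.6 / 4876.4 × 100 = 28
Orland Canton: 503.0 / 2940.0 × 100 = 17

Kestria: 28
Orland Canton: 17
Higher: Kestria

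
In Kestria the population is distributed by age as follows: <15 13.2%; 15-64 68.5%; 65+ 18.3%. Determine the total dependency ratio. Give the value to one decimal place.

Total dependency ratio = (13.2 + 18.3) / 68.5 × 100 = 31.5 / 68.5 × 100 = 46.0

Total dependency ratio: 46.0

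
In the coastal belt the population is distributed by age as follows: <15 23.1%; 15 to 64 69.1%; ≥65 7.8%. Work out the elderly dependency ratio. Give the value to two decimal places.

Old-age dependency ratio: 11.29

Old-age dependency ratio = 7.8 / 69.1 × 100 = 11.29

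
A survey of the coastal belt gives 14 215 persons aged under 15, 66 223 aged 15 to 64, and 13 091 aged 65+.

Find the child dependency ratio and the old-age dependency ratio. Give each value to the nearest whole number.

Youth dependency ratio = 14 215 / 66 223 × 100 = 21
Old-age dependency ratio = 13 091 / 66 223 × 100 = 20

Youth dependency ratio: 21
Old-age dependency ratio: 20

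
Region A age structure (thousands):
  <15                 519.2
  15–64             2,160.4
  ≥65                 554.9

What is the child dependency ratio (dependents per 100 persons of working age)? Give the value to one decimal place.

Youth dependency ratio = 519.2 / 2,160.4 × 100 = 24.0

Youth dependency ratio: 24.0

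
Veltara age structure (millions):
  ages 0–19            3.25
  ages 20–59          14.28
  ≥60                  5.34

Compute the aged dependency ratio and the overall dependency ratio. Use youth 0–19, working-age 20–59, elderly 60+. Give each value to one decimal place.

Old-age dependency ratio: 37.4
Total dependency ratio: 60.2

Old-age dependency ratio = 5.34 / 14.28 × 100 = 37.4
Total dependency ratio = (3.25 + 5.34) / 14.28 × 100 = 8.59 / 14.28 × 100 = 60.2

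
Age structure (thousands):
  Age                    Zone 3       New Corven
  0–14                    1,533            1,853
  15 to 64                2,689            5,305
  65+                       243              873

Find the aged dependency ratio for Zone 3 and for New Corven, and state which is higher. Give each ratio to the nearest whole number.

Zone 3: 9
New Corven: 16
Higher: New Corven

Zone 3: 243 / 2,689 × 100 = 9
New Corven: 873 / 5,305 × 100 = 16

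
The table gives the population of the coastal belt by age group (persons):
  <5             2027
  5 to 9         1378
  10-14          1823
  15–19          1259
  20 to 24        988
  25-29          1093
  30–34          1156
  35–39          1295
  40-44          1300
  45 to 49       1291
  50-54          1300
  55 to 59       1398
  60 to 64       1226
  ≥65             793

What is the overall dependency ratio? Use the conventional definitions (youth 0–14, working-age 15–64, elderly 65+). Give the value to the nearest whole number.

0–14: 2027 + 1378 + 1823 = 5228
15–64: 1259 + 988 + 1093 + 1156 + 1295 + 1300 + 1291 + 1300 + 1398 + 1226 = 12306
65+: 793
Total dependency ratio = (5228 + 793) / 12306 × 100 = 6021 / 12306 × 100 = 49

Total dependency ratio: 49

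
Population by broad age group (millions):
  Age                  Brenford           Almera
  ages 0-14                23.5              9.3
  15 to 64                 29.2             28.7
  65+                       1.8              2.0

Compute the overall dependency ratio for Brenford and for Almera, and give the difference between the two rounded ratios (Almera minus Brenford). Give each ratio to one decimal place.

Brenford: 86.6
Almera: 39.4
Difference: -47.2

Brenford: (23.5 + 1.8) / 29.2 × 100 = 25.3 / 29.2 × 100 = 86.6
Almera: (9.3 + 2.0) / 28.7 × 100 = 11.3 / 28.7 × 100 = 39.4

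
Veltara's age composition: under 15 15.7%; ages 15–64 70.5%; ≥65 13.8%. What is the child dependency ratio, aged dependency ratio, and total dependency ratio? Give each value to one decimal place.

Youth dependency ratio = 15.7 / 70.5 × 100 = 22.3
Old-age dependency ratio = 13.8 / 70.5 × 100 = 19.6
Total dependency ratio = (15.7 + 13.8) / 70.5 × 100 = 29.5 / 70.5 × 100 = 41.8

Youth dependency ratio: 22.3
Old-age dependency ratio: 19.6
Total dependency ratio: 41.8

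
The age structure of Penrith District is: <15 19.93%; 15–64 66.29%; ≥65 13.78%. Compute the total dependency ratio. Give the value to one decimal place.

Total dependency ratio: 50.9

Total dependency ratio = (19.93 + 13.78) / 66.29 × 100 = 33.71 / 66.29 × 100 = 50.9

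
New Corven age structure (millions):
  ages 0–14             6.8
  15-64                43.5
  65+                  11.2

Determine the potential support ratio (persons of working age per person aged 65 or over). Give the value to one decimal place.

Potential support ratio = 43.5 / 11.2 = 3.9

Potential support ratio: 3.9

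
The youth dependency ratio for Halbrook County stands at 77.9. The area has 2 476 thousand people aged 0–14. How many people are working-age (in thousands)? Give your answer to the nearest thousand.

Working-age: 3 178

Youth dependency ratio = youth / working-age × 100
77.9 = 2 476 / W × 100
⇒ 3 178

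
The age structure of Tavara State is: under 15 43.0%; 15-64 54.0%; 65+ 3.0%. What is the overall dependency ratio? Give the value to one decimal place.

Total dependency ratio: 85.2

Total dependency ratio = (43.0 + 3.0) / 54.0 × 100 = 46.0 / 54.0 × 100 = 85.2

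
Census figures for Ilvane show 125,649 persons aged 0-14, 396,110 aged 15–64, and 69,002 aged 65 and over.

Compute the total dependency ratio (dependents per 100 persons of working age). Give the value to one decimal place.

Total dependency ratio: 49.1

Total dependency ratio = (125,649 + 69,002) / 396,110 × 100 = 194,651 / 396,110 × 100 = 49.1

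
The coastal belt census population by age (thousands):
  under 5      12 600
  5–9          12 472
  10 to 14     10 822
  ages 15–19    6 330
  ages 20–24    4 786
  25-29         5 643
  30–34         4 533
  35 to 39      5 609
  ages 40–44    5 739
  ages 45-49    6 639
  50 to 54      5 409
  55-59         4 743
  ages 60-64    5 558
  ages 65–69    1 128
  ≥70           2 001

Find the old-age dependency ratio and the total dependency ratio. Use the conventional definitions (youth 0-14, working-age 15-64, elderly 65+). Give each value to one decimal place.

0–14: 12 600 + 12 472 + 10 822 = 35 894
15–64: 6 330 + 4 786 + 5 643 + 4 533 + 5 609 + 5 739 + 6 639 + 5 409 + 4 743 + 5 558 = 54 989
65+: 1 128 + 2 001 = 3 129
Old-age dependency ratio = 3 129 / 54 989 × 100 = 5.7
Total dependency ratio = (35 894 + 3 129) / 54 989 × 100 = 39 023 / 54 989 × 100 = 71.0

Old-age dependency ratio: 5.7
Total dependency ratio: 71.0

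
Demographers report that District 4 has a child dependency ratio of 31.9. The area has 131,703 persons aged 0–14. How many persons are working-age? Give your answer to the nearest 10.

Working-age: 412,860

Youth dependency ratio = youth / working-age × 100
31.9 = 131,703 / W × 100
⇒ 412,860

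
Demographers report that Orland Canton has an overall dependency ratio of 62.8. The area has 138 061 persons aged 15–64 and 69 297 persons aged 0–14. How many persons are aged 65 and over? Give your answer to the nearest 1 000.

Aged 65 and over: 17 000

Total dependency ratio = (youth + elderly) / working-age × 100
62.8 = (69 297 + E) / 138 061 × 100
⇒ 17 000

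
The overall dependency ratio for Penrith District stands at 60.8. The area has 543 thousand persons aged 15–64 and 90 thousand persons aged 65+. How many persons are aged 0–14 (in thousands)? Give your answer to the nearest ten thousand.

Total dependency ratio = (youth + elderly) / working-age × 100
60.8 = (Y + 90) / 543 × 100
⇒ 240

Aged 0–14: 240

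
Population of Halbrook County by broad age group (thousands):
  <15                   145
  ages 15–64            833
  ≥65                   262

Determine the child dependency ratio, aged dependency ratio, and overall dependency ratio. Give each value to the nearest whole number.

Youth dependency ratio = 145 / 833 × 100 = 17
Old-age dependency ratio = 262 / 833 × 100 = 31
Total dependency ratio = (145 + 262) / 833 × 100 = 407 / 833 × 100 = 49

Youth dependency ratio: 17
Old-age dependency ratio: 31
Total dependency ratio: 49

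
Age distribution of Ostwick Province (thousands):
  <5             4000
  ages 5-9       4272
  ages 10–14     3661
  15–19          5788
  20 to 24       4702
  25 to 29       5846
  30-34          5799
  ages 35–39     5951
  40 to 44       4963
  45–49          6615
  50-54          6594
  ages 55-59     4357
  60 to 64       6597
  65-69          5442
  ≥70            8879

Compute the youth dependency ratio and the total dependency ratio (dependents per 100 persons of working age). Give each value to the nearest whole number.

Youth dependency ratio: 21
Total dependency ratio: 46

0–14: 4000 + 4272 + 3661 = 11933
15–64: 5788 + 4702 + 5846 + 5799 + 5951 + 4963 + 6615 + 6594 + 4357 + 6597 = 57212
65+: 5442 + 8879 = 14321
Youth dependency ratio = 11933 / 57212 × 100 = 21
Total dependency ratio = (11933 + 14321) / 57212 × 100 = 26254 / 57212 × 100 = 46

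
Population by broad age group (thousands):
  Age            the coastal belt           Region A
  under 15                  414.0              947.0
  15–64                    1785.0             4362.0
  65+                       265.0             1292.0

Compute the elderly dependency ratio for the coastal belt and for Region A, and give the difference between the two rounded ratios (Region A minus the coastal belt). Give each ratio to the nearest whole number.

the coastal belt: 265.0 / 1785.0 × 100 = 15
Region A: 1292.0 / 4362.0 × 100 = 30

the coastal belt: 15
Region A: 30
Difference: +15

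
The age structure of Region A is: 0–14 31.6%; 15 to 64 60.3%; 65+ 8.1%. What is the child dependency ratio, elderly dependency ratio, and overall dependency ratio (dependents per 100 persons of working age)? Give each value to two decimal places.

Youth dependency ratio = 31.6 / 60.3 × 100 = 52.40
Old-age dependency ratio = 8.1 / 60.3 × 100 = 13.43
Total dependency ratio = (31.6 + 8.1) / 60.3 × 100 = 39.7 / 60.3 × 100 = 65.84

Youth dependency ratio: 52.40
Old-age dependency ratio: 13.43
Total dependency ratio: 65.84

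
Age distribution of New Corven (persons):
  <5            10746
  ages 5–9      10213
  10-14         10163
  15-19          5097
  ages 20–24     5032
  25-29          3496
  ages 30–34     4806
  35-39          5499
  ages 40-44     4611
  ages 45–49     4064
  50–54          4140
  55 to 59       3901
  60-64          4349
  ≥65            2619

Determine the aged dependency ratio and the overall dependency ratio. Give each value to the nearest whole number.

0–14: 10746 + 10213 + 10163 = 31122
15–64: 5097 + 5032 + 3496 + 4806 + 5499 + 4611 + 4064 + 4140 + 3901 + 4349 = 44995
65+: 2619
Old-age dependency ratio = 2619 / 44995 × 100 = 6
Total dependency ratio = (31122 + 2619) / 44995 × 100 = 33741 / 44995 × 100 = 75

Old-age dependency ratio: 6
Total dependency ratio: 75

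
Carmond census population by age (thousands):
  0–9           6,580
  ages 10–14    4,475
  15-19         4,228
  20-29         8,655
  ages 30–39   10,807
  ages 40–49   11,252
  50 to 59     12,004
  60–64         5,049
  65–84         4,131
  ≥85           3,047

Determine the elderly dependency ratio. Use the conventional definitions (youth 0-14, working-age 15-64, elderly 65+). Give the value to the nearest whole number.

0–14: 6,580 + 4,475 = 11,055
15–64: 4,228 + 8,655 + 10,807 + 11,252 + 12,004 + 5,049 = 51,995
65+: 4,131 + 3,047 = 7,178
Old-age dependency ratio = 7,178 / 51,995 × 100 = 14

Old-age dependency ratio: 14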